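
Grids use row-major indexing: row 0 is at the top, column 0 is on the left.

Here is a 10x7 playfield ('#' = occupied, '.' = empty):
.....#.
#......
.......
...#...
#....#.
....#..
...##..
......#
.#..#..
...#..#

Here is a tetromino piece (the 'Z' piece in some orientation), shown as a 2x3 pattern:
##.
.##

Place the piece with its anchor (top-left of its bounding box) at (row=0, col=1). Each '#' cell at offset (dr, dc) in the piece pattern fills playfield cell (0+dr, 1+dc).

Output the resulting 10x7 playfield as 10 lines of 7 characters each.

Fill (0+0,1+0) = (0,1)
Fill (0+0,1+1) = (0,2)
Fill (0+1,1+1) = (1,2)
Fill (0+1,1+2) = (1,3)

Answer: .##..#.
#.##...
.......
...#...
#....#.
....#..
...##..
......#
.#..#..
...#..#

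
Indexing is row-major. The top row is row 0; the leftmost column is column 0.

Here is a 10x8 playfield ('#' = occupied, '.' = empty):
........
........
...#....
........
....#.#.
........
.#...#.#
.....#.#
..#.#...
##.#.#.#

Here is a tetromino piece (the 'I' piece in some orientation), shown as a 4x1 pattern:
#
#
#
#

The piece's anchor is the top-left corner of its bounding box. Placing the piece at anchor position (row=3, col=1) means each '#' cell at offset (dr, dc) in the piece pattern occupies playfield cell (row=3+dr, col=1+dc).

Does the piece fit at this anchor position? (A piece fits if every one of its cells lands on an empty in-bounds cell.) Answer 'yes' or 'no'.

Check each piece cell at anchor (3, 1):
  offset (0,0) -> (3,1): empty -> OK
  offset (1,0) -> (4,1): empty -> OK
  offset (2,0) -> (5,1): empty -> OK
  offset (3,0) -> (6,1): occupied ('#') -> FAIL
All cells valid: no

Answer: no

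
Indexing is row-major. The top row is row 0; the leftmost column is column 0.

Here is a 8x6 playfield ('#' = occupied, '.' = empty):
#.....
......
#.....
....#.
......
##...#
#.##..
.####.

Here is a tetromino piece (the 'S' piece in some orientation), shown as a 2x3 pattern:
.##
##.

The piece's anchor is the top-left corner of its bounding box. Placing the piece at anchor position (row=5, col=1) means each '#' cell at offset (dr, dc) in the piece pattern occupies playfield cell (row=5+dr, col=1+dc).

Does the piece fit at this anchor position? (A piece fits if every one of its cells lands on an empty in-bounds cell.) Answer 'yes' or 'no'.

Answer: no

Derivation:
Check each piece cell at anchor (5, 1):
  offset (0,1) -> (5,2): empty -> OK
  offset (0,2) -> (5,3): empty -> OK
  offset (1,0) -> (6,1): empty -> OK
  offset (1,1) -> (6,2): occupied ('#') -> FAIL
All cells valid: no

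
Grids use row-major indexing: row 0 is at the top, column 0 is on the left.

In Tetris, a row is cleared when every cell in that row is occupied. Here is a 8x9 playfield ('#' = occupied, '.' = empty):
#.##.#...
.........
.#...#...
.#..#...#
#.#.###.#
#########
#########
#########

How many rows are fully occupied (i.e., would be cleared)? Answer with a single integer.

Answer: 3

Derivation:
Check each row:
  row 0: 5 empty cells -> not full
  row 1: 9 empty cells -> not full
  row 2: 7 empty cells -> not full
  row 3: 6 empty cells -> not full
  row 4: 3 empty cells -> not full
  row 5: 0 empty cells -> FULL (clear)
  row 6: 0 empty cells -> FULL (clear)
  row 7: 0 empty cells -> FULL (clear)
Total rows cleared: 3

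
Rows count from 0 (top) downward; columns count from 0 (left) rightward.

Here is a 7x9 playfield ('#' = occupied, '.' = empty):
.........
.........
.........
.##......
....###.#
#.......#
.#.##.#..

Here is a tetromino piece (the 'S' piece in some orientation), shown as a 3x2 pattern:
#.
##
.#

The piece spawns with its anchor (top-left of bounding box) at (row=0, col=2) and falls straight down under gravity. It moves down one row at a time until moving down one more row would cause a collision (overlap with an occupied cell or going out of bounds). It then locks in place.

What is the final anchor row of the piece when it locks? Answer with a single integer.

Spawn at (row=0, col=2). Try each row:
  row 0: fits
  row 1: fits
  row 2: blocked -> lock at row 1

Answer: 1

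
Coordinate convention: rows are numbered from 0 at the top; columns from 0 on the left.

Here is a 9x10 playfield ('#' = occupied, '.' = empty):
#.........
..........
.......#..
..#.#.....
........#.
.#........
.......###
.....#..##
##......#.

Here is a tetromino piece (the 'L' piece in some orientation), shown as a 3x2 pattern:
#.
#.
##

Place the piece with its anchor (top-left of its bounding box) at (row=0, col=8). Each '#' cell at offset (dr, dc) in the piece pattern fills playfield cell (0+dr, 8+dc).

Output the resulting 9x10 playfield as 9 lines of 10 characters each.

Fill (0+0,8+0) = (0,8)
Fill (0+1,8+0) = (1,8)
Fill (0+2,8+0) = (2,8)
Fill (0+2,8+1) = (2,9)

Answer: #.......#.
........#.
.......###
..#.#.....
........#.
.#........
.......###
.....#..##
##......#.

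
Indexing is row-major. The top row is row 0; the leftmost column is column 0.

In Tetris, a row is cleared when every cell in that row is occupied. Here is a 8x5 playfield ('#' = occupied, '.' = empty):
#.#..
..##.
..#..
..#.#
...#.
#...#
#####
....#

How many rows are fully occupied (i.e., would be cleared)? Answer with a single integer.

Check each row:
  row 0: 3 empty cells -> not full
  row 1: 3 empty cells -> not full
  row 2: 4 empty cells -> not full
  row 3: 3 empty cells -> not full
  row 4: 4 empty cells -> not full
  row 5: 3 empty cells -> not full
  row 6: 0 empty cells -> FULL (clear)
  row 7: 4 empty cells -> not full
Total rows cleared: 1

Answer: 1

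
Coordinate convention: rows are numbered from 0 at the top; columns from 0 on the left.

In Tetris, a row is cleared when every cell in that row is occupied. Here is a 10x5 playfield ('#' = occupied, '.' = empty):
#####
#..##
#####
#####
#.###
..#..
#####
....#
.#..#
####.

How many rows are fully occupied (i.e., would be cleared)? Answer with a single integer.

Answer: 4

Derivation:
Check each row:
  row 0: 0 empty cells -> FULL (clear)
  row 1: 2 empty cells -> not full
  row 2: 0 empty cells -> FULL (clear)
  row 3: 0 empty cells -> FULL (clear)
  row 4: 1 empty cell -> not full
  row 5: 4 empty cells -> not full
  row 6: 0 empty cells -> FULL (clear)
  row 7: 4 empty cells -> not full
  row 8: 3 empty cells -> not full
  row 9: 1 empty cell -> not full
Total rows cleared: 4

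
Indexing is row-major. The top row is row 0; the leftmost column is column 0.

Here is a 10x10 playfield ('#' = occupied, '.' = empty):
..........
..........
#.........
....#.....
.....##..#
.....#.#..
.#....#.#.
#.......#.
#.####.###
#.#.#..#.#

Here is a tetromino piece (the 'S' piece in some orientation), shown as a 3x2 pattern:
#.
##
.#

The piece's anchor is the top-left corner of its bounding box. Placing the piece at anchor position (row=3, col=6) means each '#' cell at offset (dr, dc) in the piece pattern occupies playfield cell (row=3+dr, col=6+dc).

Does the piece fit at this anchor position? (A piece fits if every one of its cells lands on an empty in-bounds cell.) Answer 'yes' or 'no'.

Check each piece cell at anchor (3, 6):
  offset (0,0) -> (3,6): empty -> OK
  offset (1,0) -> (4,6): occupied ('#') -> FAIL
  offset (1,1) -> (4,7): empty -> OK
  offset (2,1) -> (5,7): occupied ('#') -> FAIL
All cells valid: no

Answer: no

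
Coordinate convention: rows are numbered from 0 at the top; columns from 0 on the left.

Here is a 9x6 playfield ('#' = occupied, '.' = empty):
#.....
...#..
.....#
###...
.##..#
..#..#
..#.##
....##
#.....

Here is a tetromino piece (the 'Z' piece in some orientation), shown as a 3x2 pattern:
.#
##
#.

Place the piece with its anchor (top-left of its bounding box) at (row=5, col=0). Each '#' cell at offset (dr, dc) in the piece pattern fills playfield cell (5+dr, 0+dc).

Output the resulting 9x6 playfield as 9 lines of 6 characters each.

Answer: #.....
...#..
.....#
###...
.##..#
.##..#
###.##
#...##
#.....

Derivation:
Fill (5+0,0+1) = (5,1)
Fill (5+1,0+0) = (6,0)
Fill (5+1,0+1) = (6,1)
Fill (5+2,0+0) = (7,0)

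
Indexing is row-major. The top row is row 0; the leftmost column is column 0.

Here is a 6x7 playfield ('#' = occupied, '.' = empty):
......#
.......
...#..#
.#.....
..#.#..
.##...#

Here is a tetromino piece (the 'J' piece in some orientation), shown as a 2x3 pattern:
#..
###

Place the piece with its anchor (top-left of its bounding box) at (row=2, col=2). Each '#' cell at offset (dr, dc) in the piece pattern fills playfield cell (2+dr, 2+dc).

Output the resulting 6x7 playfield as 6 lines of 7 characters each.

Fill (2+0,2+0) = (2,2)
Fill (2+1,2+0) = (3,2)
Fill (2+1,2+1) = (3,3)
Fill (2+1,2+2) = (3,4)

Answer: ......#
.......
..##..#
.####..
..#.#..
.##...#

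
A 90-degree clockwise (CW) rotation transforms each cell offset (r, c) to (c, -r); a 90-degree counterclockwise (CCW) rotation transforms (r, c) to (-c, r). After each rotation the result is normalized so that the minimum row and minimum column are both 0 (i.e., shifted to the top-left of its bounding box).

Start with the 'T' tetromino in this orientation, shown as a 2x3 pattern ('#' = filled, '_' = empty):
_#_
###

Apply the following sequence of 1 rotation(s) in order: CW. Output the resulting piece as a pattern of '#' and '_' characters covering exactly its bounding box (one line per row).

Answer: #_
##
#_

Derivation:
Start:
_#_
###
After rotation 1 (CW):
#_
##
#_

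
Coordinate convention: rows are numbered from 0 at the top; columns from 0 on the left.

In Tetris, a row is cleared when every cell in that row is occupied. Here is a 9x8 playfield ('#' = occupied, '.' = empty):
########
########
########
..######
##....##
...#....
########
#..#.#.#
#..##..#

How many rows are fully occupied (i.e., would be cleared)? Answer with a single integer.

Check each row:
  row 0: 0 empty cells -> FULL (clear)
  row 1: 0 empty cells -> FULL (clear)
  row 2: 0 empty cells -> FULL (clear)
  row 3: 2 empty cells -> not full
  row 4: 4 empty cells -> not full
  row 5: 7 empty cells -> not full
  row 6: 0 empty cells -> FULL (clear)
  row 7: 4 empty cells -> not full
  row 8: 4 empty cells -> not full
Total rows cleared: 4

Answer: 4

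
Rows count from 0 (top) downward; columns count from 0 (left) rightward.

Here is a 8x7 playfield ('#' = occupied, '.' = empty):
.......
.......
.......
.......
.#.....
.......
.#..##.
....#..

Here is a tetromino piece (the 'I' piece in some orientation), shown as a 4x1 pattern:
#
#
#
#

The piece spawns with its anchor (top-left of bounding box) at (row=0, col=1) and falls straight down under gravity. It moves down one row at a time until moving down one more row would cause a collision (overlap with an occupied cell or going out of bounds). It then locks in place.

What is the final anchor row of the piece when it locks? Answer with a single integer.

Answer: 0

Derivation:
Spawn at (row=0, col=1). Try each row:
  row 0: fits
  row 1: blocked -> lock at row 0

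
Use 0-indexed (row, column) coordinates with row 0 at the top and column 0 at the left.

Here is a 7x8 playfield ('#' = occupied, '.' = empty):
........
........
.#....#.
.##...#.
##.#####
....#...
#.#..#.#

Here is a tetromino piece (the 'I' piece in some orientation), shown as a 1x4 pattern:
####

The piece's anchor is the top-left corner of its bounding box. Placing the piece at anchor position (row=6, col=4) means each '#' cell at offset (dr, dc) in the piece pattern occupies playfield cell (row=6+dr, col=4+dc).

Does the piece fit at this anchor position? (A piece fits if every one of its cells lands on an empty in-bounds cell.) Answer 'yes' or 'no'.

Answer: no

Derivation:
Check each piece cell at anchor (6, 4):
  offset (0,0) -> (6,4): empty -> OK
  offset (0,1) -> (6,5): occupied ('#') -> FAIL
  offset (0,2) -> (6,6): empty -> OK
  offset (0,3) -> (6,7): occupied ('#') -> FAIL
All cells valid: no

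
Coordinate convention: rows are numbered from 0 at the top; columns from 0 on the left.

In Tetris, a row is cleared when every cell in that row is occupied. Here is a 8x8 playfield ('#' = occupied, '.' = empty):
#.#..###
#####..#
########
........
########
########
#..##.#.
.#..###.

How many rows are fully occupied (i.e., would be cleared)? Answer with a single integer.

Answer: 3

Derivation:
Check each row:
  row 0: 3 empty cells -> not full
  row 1: 2 empty cells -> not full
  row 2: 0 empty cells -> FULL (clear)
  row 3: 8 empty cells -> not full
  row 4: 0 empty cells -> FULL (clear)
  row 5: 0 empty cells -> FULL (clear)
  row 6: 4 empty cells -> not full
  row 7: 4 empty cells -> not full
Total rows cleared: 3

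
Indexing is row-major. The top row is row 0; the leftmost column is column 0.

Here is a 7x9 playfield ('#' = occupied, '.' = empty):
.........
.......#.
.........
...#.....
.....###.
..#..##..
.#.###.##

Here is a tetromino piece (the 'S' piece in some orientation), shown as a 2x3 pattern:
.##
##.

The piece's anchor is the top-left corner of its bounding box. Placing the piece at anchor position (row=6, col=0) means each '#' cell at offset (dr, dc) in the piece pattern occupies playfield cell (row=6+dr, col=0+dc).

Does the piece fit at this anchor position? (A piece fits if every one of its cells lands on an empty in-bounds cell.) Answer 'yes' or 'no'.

Answer: no

Derivation:
Check each piece cell at anchor (6, 0):
  offset (0,1) -> (6,1): occupied ('#') -> FAIL
  offset (0,2) -> (6,2): empty -> OK
  offset (1,0) -> (7,0): out of bounds -> FAIL
  offset (1,1) -> (7,1): out of bounds -> FAIL
All cells valid: no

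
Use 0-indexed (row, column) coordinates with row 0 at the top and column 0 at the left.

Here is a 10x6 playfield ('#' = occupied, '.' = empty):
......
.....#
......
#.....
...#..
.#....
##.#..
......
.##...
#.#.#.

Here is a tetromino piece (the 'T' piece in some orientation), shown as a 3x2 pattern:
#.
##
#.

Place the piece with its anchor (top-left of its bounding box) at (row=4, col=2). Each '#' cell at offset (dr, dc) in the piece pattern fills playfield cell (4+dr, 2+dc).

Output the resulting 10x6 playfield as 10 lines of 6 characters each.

Answer: ......
.....#
......
#.....
..##..
.###..
####..
......
.##...
#.#.#.

Derivation:
Fill (4+0,2+0) = (4,2)
Fill (4+1,2+0) = (5,2)
Fill (4+1,2+1) = (5,3)
Fill (4+2,2+0) = (6,2)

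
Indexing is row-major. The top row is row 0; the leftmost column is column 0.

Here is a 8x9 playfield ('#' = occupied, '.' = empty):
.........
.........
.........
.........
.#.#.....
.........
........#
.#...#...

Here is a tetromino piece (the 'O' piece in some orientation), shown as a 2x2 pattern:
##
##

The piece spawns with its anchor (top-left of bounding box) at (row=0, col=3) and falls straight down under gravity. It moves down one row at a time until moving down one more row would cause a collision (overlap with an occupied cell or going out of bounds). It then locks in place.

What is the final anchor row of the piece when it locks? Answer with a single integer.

Spawn at (row=0, col=3). Try each row:
  row 0: fits
  row 1: fits
  row 2: fits
  row 3: blocked -> lock at row 2

Answer: 2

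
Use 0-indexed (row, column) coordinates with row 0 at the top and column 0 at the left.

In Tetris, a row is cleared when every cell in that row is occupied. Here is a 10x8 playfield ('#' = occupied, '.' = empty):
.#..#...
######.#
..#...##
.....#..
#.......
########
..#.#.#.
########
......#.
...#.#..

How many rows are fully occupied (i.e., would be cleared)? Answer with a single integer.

Answer: 2

Derivation:
Check each row:
  row 0: 6 empty cells -> not full
  row 1: 1 empty cell -> not full
  row 2: 5 empty cells -> not full
  row 3: 7 empty cells -> not full
  row 4: 7 empty cells -> not full
  row 5: 0 empty cells -> FULL (clear)
  row 6: 5 empty cells -> not full
  row 7: 0 empty cells -> FULL (clear)
  row 8: 7 empty cells -> not full
  row 9: 6 empty cells -> not full
Total rows cleared: 2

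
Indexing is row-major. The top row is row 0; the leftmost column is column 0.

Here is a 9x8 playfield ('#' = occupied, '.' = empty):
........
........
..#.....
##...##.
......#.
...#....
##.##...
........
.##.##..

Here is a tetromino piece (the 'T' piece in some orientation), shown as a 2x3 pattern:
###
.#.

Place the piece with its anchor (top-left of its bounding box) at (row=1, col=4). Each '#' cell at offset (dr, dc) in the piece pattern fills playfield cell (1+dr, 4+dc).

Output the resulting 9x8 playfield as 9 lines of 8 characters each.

Fill (1+0,4+0) = (1,4)
Fill (1+0,4+1) = (1,5)
Fill (1+0,4+2) = (1,6)
Fill (1+1,4+1) = (2,5)

Answer: ........
....###.
..#..#..
##...##.
......#.
...#....
##.##...
........
.##.##..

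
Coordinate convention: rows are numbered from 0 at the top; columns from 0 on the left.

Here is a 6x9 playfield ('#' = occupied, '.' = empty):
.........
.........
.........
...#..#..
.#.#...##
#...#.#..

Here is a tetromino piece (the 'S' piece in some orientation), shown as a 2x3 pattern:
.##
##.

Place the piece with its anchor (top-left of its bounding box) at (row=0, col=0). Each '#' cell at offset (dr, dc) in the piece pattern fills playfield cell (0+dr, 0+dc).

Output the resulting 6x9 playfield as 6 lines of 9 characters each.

Fill (0+0,0+1) = (0,1)
Fill (0+0,0+2) = (0,2)
Fill (0+1,0+0) = (1,0)
Fill (0+1,0+1) = (1,1)

Answer: .##......
##.......
.........
...#..#..
.#.#...##
#...#.#..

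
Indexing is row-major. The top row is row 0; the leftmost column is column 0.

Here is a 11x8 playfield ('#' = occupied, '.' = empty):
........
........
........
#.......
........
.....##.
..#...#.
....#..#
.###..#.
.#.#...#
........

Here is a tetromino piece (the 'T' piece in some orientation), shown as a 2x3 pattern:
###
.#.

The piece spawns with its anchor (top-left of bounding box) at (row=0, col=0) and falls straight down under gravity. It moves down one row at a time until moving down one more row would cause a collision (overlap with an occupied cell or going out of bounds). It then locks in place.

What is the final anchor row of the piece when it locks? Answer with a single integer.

Spawn at (row=0, col=0). Try each row:
  row 0: fits
  row 1: fits
  row 2: fits
  row 3: blocked -> lock at row 2

Answer: 2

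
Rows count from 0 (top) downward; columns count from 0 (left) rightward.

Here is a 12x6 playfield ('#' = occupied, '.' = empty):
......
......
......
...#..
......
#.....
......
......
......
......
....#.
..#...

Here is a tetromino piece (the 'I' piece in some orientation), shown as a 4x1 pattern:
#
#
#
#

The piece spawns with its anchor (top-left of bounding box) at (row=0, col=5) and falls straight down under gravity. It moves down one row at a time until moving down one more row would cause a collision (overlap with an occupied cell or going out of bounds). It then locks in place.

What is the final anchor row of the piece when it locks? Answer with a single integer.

Answer: 8

Derivation:
Spawn at (row=0, col=5). Try each row:
  row 0: fits
  row 1: fits
  row 2: fits
  row 3: fits
  row 4: fits
  row 5: fits
  row 6: fits
  row 7: fits
  row 8: fits
  row 9: blocked -> lock at row 8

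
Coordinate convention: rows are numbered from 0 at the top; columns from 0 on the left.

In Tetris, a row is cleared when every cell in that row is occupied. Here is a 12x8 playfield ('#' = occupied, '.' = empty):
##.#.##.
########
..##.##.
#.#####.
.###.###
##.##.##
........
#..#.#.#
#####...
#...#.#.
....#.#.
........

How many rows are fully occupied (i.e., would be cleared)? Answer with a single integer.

Check each row:
  row 0: 3 empty cells -> not full
  row 1: 0 empty cells -> FULL (clear)
  row 2: 4 empty cells -> not full
  row 3: 2 empty cells -> not full
  row 4: 2 empty cells -> not full
  row 5: 2 empty cells -> not full
  row 6: 8 empty cells -> not full
  row 7: 4 empty cells -> not full
  row 8: 3 empty cells -> not full
  row 9: 5 empty cells -> not full
  row 10: 6 empty cells -> not full
  row 11: 8 empty cells -> not full
Total rows cleared: 1

Answer: 1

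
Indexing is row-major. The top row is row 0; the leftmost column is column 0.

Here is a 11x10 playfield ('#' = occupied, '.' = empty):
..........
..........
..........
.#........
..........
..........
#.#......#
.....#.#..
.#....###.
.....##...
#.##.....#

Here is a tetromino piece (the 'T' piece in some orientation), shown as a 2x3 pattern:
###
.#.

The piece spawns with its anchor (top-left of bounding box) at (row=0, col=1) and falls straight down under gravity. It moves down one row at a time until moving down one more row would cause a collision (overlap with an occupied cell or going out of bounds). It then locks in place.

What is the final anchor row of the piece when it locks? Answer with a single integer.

Spawn at (row=0, col=1). Try each row:
  row 0: fits
  row 1: fits
  row 2: fits
  row 3: blocked -> lock at row 2

Answer: 2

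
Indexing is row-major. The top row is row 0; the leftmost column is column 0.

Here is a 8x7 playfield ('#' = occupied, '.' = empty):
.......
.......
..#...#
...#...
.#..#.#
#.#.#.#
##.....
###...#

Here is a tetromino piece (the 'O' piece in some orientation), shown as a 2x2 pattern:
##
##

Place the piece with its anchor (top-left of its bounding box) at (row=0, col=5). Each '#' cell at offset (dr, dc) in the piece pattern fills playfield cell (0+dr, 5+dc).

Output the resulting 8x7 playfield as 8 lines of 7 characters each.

Fill (0+0,5+0) = (0,5)
Fill (0+0,5+1) = (0,6)
Fill (0+1,5+0) = (1,5)
Fill (0+1,5+1) = (1,6)

Answer: .....##
.....##
..#...#
...#...
.#..#.#
#.#.#.#
##.....
###...#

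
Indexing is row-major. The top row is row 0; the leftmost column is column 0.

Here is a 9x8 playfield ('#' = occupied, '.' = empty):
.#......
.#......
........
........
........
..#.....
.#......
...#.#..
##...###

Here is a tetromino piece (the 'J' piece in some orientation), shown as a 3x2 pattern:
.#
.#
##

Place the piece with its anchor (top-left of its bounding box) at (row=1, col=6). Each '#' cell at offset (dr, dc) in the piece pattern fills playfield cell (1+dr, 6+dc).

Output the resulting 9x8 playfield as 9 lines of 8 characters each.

Fill (1+0,6+1) = (1,7)
Fill (1+1,6+1) = (2,7)
Fill (1+2,6+0) = (3,6)
Fill (1+2,6+1) = (3,7)

Answer: .#......
.#.....#
.......#
......##
........
..#.....
.#......
...#.#..
##...###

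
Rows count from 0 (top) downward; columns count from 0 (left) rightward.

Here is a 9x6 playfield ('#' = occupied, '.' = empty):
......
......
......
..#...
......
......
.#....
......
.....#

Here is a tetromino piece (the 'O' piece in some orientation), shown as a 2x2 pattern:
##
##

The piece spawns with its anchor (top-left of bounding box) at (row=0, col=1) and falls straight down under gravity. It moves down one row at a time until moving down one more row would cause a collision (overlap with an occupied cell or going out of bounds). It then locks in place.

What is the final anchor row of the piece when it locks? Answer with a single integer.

Answer: 1

Derivation:
Spawn at (row=0, col=1). Try each row:
  row 0: fits
  row 1: fits
  row 2: blocked -> lock at row 1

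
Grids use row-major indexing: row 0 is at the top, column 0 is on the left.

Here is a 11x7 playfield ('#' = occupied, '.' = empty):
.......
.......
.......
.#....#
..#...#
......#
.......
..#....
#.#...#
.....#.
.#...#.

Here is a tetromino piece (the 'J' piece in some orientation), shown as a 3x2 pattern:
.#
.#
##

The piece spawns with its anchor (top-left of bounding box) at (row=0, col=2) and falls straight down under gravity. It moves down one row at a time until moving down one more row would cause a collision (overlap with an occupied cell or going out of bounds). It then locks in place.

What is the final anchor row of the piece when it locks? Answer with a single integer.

Spawn at (row=0, col=2). Try each row:
  row 0: fits
  row 1: fits
  row 2: blocked -> lock at row 1

Answer: 1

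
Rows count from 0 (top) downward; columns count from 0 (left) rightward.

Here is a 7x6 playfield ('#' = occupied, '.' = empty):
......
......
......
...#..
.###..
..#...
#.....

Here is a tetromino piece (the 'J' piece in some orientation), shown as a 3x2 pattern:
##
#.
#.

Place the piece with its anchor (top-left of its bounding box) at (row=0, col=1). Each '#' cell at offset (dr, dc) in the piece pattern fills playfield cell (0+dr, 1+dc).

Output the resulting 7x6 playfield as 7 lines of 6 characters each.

Fill (0+0,1+0) = (0,1)
Fill (0+0,1+1) = (0,2)
Fill (0+1,1+0) = (1,1)
Fill (0+2,1+0) = (2,1)

Answer: .##...
.#....
.#....
...#..
.###..
..#...
#.....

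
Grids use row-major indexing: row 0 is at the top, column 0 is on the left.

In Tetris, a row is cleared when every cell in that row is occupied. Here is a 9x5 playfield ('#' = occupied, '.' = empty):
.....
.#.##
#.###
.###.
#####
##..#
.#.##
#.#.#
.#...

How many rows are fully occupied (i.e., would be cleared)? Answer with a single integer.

Answer: 1

Derivation:
Check each row:
  row 0: 5 empty cells -> not full
  row 1: 2 empty cells -> not full
  row 2: 1 empty cell -> not full
  row 3: 2 empty cells -> not full
  row 4: 0 empty cells -> FULL (clear)
  row 5: 2 empty cells -> not full
  row 6: 2 empty cells -> not full
  row 7: 2 empty cells -> not full
  row 8: 4 empty cells -> not full
Total rows cleared: 1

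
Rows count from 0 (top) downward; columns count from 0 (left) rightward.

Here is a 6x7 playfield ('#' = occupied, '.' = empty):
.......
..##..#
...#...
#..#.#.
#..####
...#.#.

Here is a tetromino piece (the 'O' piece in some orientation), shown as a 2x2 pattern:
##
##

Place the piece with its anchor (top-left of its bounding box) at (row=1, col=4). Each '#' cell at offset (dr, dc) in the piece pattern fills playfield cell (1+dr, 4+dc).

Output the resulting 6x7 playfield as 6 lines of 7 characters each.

Fill (1+0,4+0) = (1,4)
Fill (1+0,4+1) = (1,5)
Fill (1+1,4+0) = (2,4)
Fill (1+1,4+1) = (2,5)

Answer: .......
..#####
...###.
#..#.#.
#..####
...#.#.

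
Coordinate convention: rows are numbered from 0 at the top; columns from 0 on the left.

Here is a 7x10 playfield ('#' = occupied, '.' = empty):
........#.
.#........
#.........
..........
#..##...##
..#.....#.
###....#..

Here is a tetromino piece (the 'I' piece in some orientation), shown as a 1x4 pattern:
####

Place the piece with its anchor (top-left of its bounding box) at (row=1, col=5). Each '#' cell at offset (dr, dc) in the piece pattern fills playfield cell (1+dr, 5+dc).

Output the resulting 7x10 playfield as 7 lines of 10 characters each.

Answer: ........#.
.#...####.
#.........
..........
#..##...##
..#.....#.
###....#..

Derivation:
Fill (1+0,5+0) = (1,5)
Fill (1+0,5+1) = (1,6)
Fill (1+0,5+2) = (1,7)
Fill (1+0,5+3) = (1,8)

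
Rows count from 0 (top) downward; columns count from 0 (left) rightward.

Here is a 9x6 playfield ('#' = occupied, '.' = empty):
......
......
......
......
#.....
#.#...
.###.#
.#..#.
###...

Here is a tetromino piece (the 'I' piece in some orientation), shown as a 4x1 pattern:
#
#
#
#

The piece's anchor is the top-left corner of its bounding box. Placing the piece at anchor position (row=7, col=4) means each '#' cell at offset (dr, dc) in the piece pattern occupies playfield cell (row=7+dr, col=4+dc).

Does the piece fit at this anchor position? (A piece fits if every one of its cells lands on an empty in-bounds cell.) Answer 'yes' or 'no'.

Check each piece cell at anchor (7, 4):
  offset (0,0) -> (7,4): occupied ('#') -> FAIL
  offset (1,0) -> (8,4): empty -> OK
  offset (2,0) -> (9,4): out of bounds -> FAIL
  offset (3,0) -> (10,4): out of bounds -> FAIL
All cells valid: no

Answer: no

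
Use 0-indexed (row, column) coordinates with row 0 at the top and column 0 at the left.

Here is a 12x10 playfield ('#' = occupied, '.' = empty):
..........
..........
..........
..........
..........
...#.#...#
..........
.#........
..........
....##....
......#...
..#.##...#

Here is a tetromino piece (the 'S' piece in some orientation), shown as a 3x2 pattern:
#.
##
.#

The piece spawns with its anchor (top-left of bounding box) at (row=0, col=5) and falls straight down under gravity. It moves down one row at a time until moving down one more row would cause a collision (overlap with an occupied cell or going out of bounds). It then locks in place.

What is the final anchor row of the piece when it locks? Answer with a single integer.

Spawn at (row=0, col=5). Try each row:
  row 0: fits
  row 1: fits
  row 2: fits
  row 3: fits
  row 4: blocked -> lock at row 3

Answer: 3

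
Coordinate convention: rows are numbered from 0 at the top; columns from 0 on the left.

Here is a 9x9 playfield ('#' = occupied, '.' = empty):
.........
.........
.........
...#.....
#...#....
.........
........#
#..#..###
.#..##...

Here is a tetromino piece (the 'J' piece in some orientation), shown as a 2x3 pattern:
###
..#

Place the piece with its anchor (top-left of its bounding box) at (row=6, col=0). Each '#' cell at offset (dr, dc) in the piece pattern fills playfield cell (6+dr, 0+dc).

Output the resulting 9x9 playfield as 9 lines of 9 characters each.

Fill (6+0,0+0) = (6,0)
Fill (6+0,0+1) = (6,1)
Fill (6+0,0+2) = (6,2)
Fill (6+1,0+2) = (7,2)

Answer: .........
.........
.........
...#.....
#...#....
.........
###.....#
#.##..###
.#..##...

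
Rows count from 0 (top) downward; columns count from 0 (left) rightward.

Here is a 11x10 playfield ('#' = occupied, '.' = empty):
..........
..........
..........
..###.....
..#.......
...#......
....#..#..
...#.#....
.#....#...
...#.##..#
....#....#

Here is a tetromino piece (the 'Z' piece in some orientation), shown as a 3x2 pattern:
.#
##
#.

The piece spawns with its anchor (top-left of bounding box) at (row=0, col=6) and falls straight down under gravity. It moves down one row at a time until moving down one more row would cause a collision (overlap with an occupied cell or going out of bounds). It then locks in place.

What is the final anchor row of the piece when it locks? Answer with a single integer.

Spawn at (row=0, col=6). Try each row:
  row 0: fits
  row 1: fits
  row 2: fits
  row 3: fits
  row 4: fits
  row 5: blocked -> lock at row 4

Answer: 4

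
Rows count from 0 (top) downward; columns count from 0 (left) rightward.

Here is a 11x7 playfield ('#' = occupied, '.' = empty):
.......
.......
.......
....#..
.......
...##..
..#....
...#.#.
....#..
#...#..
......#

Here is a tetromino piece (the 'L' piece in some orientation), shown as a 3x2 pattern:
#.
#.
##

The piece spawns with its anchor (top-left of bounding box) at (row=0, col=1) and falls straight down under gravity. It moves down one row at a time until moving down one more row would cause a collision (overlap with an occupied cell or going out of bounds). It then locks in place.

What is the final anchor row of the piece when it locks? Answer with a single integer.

Spawn at (row=0, col=1). Try each row:
  row 0: fits
  row 1: fits
  row 2: fits
  row 3: fits
  row 4: blocked -> lock at row 3

Answer: 3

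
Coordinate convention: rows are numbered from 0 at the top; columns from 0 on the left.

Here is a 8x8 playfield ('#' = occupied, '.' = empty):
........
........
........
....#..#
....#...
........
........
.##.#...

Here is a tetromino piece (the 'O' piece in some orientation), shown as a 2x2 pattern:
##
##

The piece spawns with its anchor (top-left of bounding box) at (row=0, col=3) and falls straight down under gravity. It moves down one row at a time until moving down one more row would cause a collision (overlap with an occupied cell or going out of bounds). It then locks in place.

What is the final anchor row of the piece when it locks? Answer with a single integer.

Spawn at (row=0, col=3). Try each row:
  row 0: fits
  row 1: fits
  row 2: blocked -> lock at row 1

Answer: 1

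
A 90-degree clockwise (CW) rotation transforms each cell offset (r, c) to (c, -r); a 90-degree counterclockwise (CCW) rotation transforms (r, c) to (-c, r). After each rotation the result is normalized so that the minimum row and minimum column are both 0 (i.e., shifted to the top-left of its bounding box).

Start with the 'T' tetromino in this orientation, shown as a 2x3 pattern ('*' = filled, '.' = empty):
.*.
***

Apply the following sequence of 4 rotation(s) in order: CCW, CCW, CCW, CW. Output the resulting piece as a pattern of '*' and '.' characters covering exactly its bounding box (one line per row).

Answer: ***
.*.

Derivation:
Start:
.*.
***
After rotation 1 (CCW):
.*
**
.*
After rotation 2 (CCW):
***
.*.
After rotation 3 (CCW):
*.
**
*.
After rotation 4 (CW):
***
.*.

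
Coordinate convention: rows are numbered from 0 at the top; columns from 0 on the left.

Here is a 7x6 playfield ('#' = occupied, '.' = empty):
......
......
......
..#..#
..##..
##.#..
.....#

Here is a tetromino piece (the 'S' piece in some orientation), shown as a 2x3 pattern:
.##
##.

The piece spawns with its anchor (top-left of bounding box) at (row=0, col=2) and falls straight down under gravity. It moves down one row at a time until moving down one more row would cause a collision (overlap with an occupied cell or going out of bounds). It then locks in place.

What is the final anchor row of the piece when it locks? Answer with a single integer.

Answer: 1

Derivation:
Spawn at (row=0, col=2). Try each row:
  row 0: fits
  row 1: fits
  row 2: blocked -> lock at row 1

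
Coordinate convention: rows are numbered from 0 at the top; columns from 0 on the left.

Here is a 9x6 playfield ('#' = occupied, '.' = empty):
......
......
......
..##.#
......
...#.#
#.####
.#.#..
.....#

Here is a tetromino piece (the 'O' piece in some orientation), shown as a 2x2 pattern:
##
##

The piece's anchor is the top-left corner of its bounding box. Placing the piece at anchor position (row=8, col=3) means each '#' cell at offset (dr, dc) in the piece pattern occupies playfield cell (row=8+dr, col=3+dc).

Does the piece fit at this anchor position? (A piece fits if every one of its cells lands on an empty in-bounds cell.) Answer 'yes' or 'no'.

Check each piece cell at anchor (8, 3):
  offset (0,0) -> (8,3): empty -> OK
  offset (0,1) -> (8,4): empty -> OK
  offset (1,0) -> (9,3): out of bounds -> FAIL
  offset (1,1) -> (9,4): out of bounds -> FAIL
All cells valid: no

Answer: no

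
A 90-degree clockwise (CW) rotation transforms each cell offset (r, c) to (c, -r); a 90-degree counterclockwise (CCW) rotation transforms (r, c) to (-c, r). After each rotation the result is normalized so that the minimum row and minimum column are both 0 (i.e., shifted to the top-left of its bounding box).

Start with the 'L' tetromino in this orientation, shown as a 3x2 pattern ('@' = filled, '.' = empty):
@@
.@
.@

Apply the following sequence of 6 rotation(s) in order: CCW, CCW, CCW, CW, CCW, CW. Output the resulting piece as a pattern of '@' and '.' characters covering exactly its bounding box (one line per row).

Start:
@@
.@
.@
After rotation 1 (CCW):
@@@
@..
After rotation 2 (CCW):
@.
@.
@@
After rotation 3 (CCW):
..@
@@@
After rotation 4 (CW):
@.
@.
@@
After rotation 5 (CCW):
..@
@@@
After rotation 6 (CW):
@.
@.
@@

Answer: @.
@.
@@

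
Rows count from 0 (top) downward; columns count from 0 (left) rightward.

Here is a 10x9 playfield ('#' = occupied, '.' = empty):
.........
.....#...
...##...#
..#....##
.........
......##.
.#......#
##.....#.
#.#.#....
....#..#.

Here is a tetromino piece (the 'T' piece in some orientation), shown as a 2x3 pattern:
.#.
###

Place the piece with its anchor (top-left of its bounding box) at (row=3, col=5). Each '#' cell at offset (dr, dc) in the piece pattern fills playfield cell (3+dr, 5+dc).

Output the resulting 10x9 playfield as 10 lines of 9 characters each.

Fill (3+0,5+1) = (3,6)
Fill (3+1,5+0) = (4,5)
Fill (3+1,5+1) = (4,6)
Fill (3+1,5+2) = (4,7)

Answer: .........
.....#...
...##...#
..#...###
.....###.
......##.
.#......#
##.....#.
#.#.#....
....#..#.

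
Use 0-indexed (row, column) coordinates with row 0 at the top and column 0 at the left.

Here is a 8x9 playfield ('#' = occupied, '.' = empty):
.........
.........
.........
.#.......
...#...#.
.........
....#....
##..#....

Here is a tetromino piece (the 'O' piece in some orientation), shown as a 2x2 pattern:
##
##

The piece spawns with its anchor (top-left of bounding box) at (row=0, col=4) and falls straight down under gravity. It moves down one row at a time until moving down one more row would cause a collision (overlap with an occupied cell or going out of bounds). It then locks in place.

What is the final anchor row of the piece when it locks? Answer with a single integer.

Spawn at (row=0, col=4). Try each row:
  row 0: fits
  row 1: fits
  row 2: fits
  row 3: fits
  row 4: fits
  row 5: blocked -> lock at row 4

Answer: 4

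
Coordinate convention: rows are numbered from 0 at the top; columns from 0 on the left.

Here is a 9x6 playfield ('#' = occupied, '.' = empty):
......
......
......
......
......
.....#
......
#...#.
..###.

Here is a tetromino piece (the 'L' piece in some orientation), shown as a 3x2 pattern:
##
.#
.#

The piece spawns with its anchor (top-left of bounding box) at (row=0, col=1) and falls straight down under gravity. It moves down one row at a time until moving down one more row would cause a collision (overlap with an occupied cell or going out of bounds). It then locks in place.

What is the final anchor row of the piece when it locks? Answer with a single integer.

Spawn at (row=0, col=1). Try each row:
  row 0: fits
  row 1: fits
  row 2: fits
  row 3: fits
  row 4: fits
  row 5: fits
  row 6: blocked -> lock at row 5

Answer: 5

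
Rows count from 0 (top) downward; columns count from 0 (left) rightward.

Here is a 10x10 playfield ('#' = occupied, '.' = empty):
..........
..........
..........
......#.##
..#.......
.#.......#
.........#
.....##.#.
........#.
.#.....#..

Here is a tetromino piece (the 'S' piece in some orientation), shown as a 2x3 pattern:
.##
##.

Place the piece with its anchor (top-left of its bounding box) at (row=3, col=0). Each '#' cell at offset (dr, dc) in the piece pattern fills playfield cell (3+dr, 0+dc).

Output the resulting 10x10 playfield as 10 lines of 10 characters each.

Fill (3+0,0+1) = (3,1)
Fill (3+0,0+2) = (3,2)
Fill (3+1,0+0) = (4,0)
Fill (3+1,0+1) = (4,1)

Answer: ..........
..........
..........
.##...#.##
###.......
.#.......#
.........#
.....##.#.
........#.
.#.....#..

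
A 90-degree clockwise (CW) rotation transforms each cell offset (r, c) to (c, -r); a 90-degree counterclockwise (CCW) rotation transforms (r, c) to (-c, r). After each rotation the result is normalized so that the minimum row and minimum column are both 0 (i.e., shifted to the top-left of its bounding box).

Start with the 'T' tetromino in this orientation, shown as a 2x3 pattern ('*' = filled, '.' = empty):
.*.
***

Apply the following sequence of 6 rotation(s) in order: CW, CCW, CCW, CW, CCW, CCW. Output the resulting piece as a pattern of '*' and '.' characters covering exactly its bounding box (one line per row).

Answer: ***
.*.

Derivation:
Start:
.*.
***
After rotation 1 (CW):
*.
**
*.
After rotation 2 (CCW):
.*.
***
After rotation 3 (CCW):
.*
**
.*
After rotation 4 (CW):
.*.
***
After rotation 5 (CCW):
.*
**
.*
After rotation 6 (CCW):
***
.*.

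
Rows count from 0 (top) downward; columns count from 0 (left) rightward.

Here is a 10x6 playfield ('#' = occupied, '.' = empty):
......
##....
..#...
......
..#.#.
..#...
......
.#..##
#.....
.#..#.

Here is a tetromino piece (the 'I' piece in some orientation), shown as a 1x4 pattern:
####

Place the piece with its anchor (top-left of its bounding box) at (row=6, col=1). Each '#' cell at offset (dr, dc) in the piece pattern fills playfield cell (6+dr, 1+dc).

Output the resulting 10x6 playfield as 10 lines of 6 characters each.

Answer: ......
##....
..#...
......
..#.#.
..#...
.####.
.#..##
#.....
.#..#.

Derivation:
Fill (6+0,1+0) = (6,1)
Fill (6+0,1+1) = (6,2)
Fill (6+0,1+2) = (6,3)
Fill (6+0,1+3) = (6,4)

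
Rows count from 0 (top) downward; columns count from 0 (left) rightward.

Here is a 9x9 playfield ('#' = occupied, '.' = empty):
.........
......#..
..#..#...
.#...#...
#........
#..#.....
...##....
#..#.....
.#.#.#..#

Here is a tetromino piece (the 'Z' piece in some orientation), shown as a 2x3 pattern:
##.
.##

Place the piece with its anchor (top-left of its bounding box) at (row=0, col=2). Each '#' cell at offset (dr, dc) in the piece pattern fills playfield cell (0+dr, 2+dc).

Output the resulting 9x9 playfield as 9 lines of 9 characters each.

Fill (0+0,2+0) = (0,2)
Fill (0+0,2+1) = (0,3)
Fill (0+1,2+1) = (1,3)
Fill (0+1,2+2) = (1,4)

Answer: ..##.....
...##.#..
..#..#...
.#...#...
#........
#..#.....
...##....
#..#.....
.#.#.#..#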